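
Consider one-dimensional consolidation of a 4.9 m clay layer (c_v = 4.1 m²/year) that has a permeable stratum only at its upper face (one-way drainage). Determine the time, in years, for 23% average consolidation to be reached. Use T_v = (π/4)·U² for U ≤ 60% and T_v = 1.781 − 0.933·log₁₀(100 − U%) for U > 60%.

t ≈ 0.243 years

Drainage path length: H_d = H = 4.9 m (single drainage).
U ≤ 60%: T_v = (π/4)·U² = (π/4)×0.23² = 0.041548.
t = T_v·H_d²/c_v = 0.041548×4.9²/4.1 = 0.2433 years.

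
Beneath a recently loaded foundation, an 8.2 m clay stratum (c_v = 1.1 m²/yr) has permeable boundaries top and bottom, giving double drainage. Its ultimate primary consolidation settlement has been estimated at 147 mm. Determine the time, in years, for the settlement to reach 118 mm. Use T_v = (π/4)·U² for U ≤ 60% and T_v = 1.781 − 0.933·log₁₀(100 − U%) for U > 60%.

Drainage path length: H_d = H/2 = 4.1 m (double drainage).
U = S(t)/S_ult = 118/147 = 0.8027.
U > 60%: T_v = 1.781 − 0.933·log₁₀(100 − 80.272) = 0.57269.
t = T_v·H_d²/c_v = 0.57269×4.1²/1.1 = 8.752 years.

t ≈ 8.75 years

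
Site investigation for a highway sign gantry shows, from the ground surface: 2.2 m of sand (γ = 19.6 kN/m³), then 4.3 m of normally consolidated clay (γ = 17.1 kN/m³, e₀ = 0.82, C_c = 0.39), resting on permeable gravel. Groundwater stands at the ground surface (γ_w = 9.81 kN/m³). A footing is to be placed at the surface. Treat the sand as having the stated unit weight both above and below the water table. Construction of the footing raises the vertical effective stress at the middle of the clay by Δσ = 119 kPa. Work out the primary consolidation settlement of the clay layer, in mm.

Mid-depth of clay below the ground surface: z = 2.2 + 4.3/2 = 4.35 m.
Total vertical stress at mid-clay: σ_v = 19.6×2.2 + 17.1×2.15 = 79.885 kPa.
Pore pressure: u = 9.81×(4.35 − 0) = 42.673 kPa.
Initial effective stress: σ'_0 = σ_v − u = 79.885 − 42.673 = 37.212 kPa.
Final effective stress: σ'_f = σ'_0 + Δσ = 37.212 + 119 = 156.21 kPa.
Normally consolidated clay, so the full stress increment lies on the virgin compression line:
S_c = C_c·H/(1+e₀)·log₁₀(σ'_f/σ'_0) = 0.39×4.3/(1+0.82)×log₁₀(156.21/37.212)
    = 0.92143 × 0.62303 = 0.5741 m

S_c ≈ 574 mm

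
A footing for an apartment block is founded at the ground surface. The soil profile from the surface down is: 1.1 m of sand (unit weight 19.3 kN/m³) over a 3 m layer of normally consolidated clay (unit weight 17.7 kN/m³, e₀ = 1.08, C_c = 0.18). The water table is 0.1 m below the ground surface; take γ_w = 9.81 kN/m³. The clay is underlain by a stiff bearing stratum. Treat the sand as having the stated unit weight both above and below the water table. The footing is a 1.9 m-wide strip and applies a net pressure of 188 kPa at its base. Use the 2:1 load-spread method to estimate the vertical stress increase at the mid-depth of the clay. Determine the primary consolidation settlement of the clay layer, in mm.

Mid-depth of clay below the ground surface: z = 1.1 + 3/2 = 2.6 m.
Total vertical stress at mid-clay: σ_v = 19.3×1.1 + 17.7×1.5 = 47.78 kPa.
Pore pressure: u = 9.81×(2.6 − 0.1) = 24.525 kPa.
Initial effective stress: σ'_0 = σ_v − u = 47.78 − 24.525 = 23.255 kPa.
Stress increase at mid-clay by the 2:1 spreading method:
Δσ = qB/(B+z) = 188×1.9/(1.9+2.6) = 79.378 kPa
Final effective stress: σ'_f = σ'_0 + Δσ = 23.255 + 79.378 = 102.63 kPa.
Normally consolidated clay, so the full stress increment lies on the virgin compression line:
S_c = C_c·H/(1+e₀)·log₁₀(σ'_f/σ'_0) = 0.18×3/(1+1.08)×log₁₀(102.63/23.255)
    = 0.25962 × 0.64476 = 0.1674 m

S_c ≈ 167 mm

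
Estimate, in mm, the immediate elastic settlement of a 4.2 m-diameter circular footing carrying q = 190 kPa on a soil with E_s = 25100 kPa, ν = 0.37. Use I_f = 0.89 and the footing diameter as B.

Immediate (elastic) settlement: S_e = q·B·(1−ν²)/E_s · I_f.
S_e = 190 × 4.2 × (1 − 0.37²) / 25100 × 0.89
    = 190 × 4.2 × 0.8631 / 25100 × 0.89
    = 0.02442 m = 24.42 mm

S_e ≈ 24.4 mm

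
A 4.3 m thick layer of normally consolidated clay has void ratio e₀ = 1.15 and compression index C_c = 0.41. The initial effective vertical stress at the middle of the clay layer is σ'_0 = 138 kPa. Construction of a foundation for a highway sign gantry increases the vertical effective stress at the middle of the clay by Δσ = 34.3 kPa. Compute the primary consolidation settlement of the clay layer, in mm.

Final effective stress: σ'_f = σ'_0 + Δσ = 138 + 34.3 = 172.3 kPa.
Normally consolidated clay, so the full stress increment lies on the virgin compression line:
S_c = C_c·H/(1+e₀)·log₁₀(σ'_f/σ'_0) = 0.41×4.3/(1+1.15)×log₁₀(172.3/138)
    = 0.82 × 0.096406 = 0.07905 m

S_c ≈ 79.1 mm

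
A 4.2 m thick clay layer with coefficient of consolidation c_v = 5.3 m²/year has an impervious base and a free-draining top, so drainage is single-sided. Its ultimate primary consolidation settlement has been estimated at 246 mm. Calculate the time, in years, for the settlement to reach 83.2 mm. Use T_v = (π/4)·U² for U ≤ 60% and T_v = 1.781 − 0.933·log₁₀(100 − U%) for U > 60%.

Drainage path length: H_d = H = 4.2 m (single drainage).
U = S(t)/S_ult = 83.2/246 = 0.3382.
U ≤ 60%: T_v = (π/4)·U² = (π/4)×0.33821² = 0.089839.
t = T_v·H_d²/c_v = 0.089839×4.2²/5.3 = 0.299 years.

t ≈ 0.299 years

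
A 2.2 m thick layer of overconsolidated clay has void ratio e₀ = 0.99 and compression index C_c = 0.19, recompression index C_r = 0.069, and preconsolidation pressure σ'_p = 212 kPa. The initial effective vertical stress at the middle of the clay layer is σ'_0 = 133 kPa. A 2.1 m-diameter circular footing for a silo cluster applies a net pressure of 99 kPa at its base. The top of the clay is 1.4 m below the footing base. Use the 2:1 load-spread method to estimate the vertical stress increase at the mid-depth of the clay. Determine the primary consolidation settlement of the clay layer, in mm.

S_c ≈ 4.78 mm

Mid-depth of clay below the footing base: z = 1.4 + 2.2/2 = 2.5 m.
Stress increase at mid-clay by the 2:1 spreading method:
Δσ ≈ qD²/(D+z)² = 99×2.1²/(2.1+2.5)² = 20.633 kPa
Final effective stress: σ'_f = 133 + 20.633 = 153.63 kPa.
σ'_f = 153.63 ≤ σ'_p = 212 kPa, so the clay remains overconsolidated and only the recompression index applies:
S_c = C_r·H/(1+e₀)·log₁₀(σ'_f/σ'_0) = 0.069×2.2/1.99×log₁₀(153.63/133)
    = 0.07628 × 0.062624 = 0.004777 m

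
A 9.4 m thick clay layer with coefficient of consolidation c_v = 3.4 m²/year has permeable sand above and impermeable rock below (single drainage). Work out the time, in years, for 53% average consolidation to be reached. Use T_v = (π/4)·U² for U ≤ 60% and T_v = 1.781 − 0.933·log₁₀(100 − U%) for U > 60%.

t ≈ 5.73 years

Drainage path length: H_d = H = 9.4 m (single drainage).
U ≤ 60%: T_v = (π/4)·U² = (π/4)×0.53² = 0.22062.
t = T_v·H_d²/c_v = 0.22062×9.4²/3.4 = 5.734 years.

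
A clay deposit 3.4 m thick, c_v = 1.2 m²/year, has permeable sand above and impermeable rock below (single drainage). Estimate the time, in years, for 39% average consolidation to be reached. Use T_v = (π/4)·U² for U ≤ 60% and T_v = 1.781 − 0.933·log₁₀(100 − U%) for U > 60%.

Drainage path length: H_d = H = 3.4 m (single drainage).
U ≤ 60%: T_v = (π/4)·U² = (π/4)×0.39² = 0.11946.
t = T_v·H_d²/c_v = 0.11946×3.4²/1.2 = 1.151 years.

t ≈ 1.15 years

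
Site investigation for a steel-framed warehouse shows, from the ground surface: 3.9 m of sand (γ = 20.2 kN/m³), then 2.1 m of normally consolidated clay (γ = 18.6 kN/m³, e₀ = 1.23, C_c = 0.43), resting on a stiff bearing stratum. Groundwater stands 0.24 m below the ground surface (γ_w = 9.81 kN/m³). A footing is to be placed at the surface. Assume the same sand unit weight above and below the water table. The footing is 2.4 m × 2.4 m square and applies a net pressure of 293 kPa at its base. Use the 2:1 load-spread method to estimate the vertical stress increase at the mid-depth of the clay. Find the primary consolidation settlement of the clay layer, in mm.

Mid-depth of clay below the ground surface: z = 3.9 + 2.1/2 = 4.95 m.
Total vertical stress at mid-clay: σ_v = 20.2×3.9 + 18.6×1.05 = 98.31 kPa.
Pore pressure: u = 9.81×(4.95 − 0.24) = 46.205 kPa.
Initial effective stress: σ'_0 = σ_v − u = 98.31 − 46.205 = 52.105 kPa.
Stress increase at mid-clay by the 2:1 spreading method:
Δσ = qBL/((B+z)(L+z)) = 293×2.4×2.4/((2.4+4.95)(2.4+4.95)) = 31.24 kPa
Final effective stress: σ'_f = σ'_0 + Δσ = 52.105 + 31.24 = 83.345 kPa.
Normally consolidated clay, so the full stress increment lies on the virgin compression line:
S_c = C_c·H/(1+e₀)·log₁₀(σ'_f/σ'_0) = 0.43×2.1/(1+1.23)×log₁₀(83.345/52.105)
    = 0.40493 × 0.204 = 0.08261 m

S_c ≈ 82.6 mm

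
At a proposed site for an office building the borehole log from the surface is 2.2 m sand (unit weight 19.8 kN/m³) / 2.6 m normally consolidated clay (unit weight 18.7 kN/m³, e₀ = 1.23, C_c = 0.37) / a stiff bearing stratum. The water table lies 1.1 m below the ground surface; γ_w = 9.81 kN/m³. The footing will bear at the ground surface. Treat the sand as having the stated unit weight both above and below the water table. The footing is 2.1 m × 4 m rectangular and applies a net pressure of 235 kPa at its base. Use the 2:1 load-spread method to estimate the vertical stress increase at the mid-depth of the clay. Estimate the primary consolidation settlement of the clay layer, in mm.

S_c ≈ 135 mm

Mid-depth of clay below the ground surface: z = 2.2 + 2.6/2 = 3.5 m.
Total vertical stress at mid-clay: σ_v = 19.8×2.2 + 18.7×1.3 = 67.87 kPa.
Pore pressure: u = 9.81×(3.5 − 1.1) = 23.544 kPa.
Initial effective stress: σ'_0 = σ_v − u = 67.87 − 23.544 = 44.326 kPa.
Stress increase at mid-clay by the 2:1 spreading method:
Δσ = qBL/((B+z)(L+z)) = 235×2.1×4/((2.1+3.5)(4+3.5)) = 47 kPa
Final effective stress: σ'_f = σ'_0 + Δσ = 44.326 + 47 = 91.326 kPa.
Normally consolidated clay, so the full stress increment lies on the virgin compression line:
S_c = C_c·H/(1+e₀)·log₁₀(σ'_f/σ'_0) = 0.37×2.6/(1+1.23)×log₁₀(91.326/44.326)
    = 0.43139 × 0.31394 = 0.1354 m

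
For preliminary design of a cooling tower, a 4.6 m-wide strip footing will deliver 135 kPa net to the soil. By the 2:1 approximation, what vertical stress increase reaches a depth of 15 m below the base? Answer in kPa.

Δσ_z ≈ 31.7 kPa

By the 2:1 method the load spreads at 1 horizontal : 2 vertical, so at depth z the loaded area has grown by z in each plan dimension:
Δσ = qB/(B+z) = 135×4.6/(4.6+15) = 31.684 kPa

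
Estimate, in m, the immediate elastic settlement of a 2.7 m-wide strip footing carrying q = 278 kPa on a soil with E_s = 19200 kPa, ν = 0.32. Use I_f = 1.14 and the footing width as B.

Immediate (elastic) settlement: S_e = q·B·(1−ν²)/E_s · I_f.
S_e = 278 × 2.7 × (1 − 0.32²) / 19200 × 1.14
    = 278 × 2.7 × 0.8976 / 19200 × 1.14
    = 0.04 m

S_e ≈ 0.04 m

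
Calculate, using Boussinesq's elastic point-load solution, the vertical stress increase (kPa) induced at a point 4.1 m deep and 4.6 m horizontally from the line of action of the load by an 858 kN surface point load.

Boussinesq vertical stress below a point load on an elastic half-space:
Δσ_z = 3P/(2πz²) · [1 + (r/z)²]^(−5/2)
r/z = 4.6/4.1 = 1.122; [1+(r/z)²]^(−5/2) = 0.13041.
Δσ_z = 3×858/(2π×4.1²) × 0.13041 = 24.37 × 0.13041 = 3.178 kPa

Δσ_z ≈ 3.18 kPa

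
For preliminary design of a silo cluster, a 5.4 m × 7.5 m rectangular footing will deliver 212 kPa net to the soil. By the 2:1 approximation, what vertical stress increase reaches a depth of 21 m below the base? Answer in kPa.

Δσ_z ≈ 11.4 kPa

By the 2:1 method the load spreads at 1 horizontal : 2 vertical, so at depth z the loaded area has grown by z in each plan dimension:
Δσ = qBL/((B+z)(L+z)) = 212×5.4×7.5/((5.4+21)(7.5+21)) = 11.411 kPa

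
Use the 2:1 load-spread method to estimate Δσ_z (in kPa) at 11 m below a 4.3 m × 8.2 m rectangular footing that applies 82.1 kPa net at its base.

Δσ_z ≈ 9.85 kPa

By the 2:1 method the load spreads at 1 horizontal : 2 vertical, so at depth z the loaded area has grown by z in each plan dimension:
Δσ = qBL/((B+z)(L+z)) = 82.1×4.3×8.2/((4.3+11)(8.2+11)) = 9.8545 kPa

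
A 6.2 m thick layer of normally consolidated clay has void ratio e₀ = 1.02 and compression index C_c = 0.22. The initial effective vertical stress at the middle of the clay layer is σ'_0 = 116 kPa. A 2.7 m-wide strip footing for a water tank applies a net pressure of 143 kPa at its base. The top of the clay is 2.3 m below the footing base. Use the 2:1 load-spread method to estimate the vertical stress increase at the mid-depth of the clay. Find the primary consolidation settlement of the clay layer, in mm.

Mid-depth of clay below the footing base: z = 2.3 + 6.2/2 = 5.4 m.
Stress increase at mid-clay by the 2:1 spreading method:
Δσ = qB/(B+z) = 143×2.7/(2.7+5.4) = 47.667 kPa
Final effective stress: σ'_f = σ'_0 + Δσ = 116 + 47.667 = 163.67 kPa.
Normally consolidated clay, so the full stress increment lies on the virgin compression line:
S_c = C_c·H/(1+e₀)·log₁₀(σ'_f/σ'_0) = 0.22×6.2/(1+1.02)×log₁₀(163.67/116)
    = 0.67525 × 0.14951 = 0.101 m

S_c ≈ 101 mm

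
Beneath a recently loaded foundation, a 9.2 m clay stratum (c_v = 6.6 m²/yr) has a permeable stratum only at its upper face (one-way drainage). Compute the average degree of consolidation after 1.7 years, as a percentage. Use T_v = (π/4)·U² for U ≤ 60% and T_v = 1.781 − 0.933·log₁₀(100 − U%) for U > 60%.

U ≈ 41.1 %

Drainage path length: H_d = H = 9.2 m (single drainage).
T_v = c_v·t/H_d² = 6.6×1.7/9.2² = 0.13256.
T_v = 0.13256 corresponds to the U ≤ 60% branch:
U = √(4T_v/π) = 0.4108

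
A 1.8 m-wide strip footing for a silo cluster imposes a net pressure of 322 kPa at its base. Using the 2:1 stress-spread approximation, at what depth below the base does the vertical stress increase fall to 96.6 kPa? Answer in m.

z ≈ 4.2 m

2:1 spreading — at depth z the loaded area has grown by z in each plan dimension:
qB/(B+z) = Δσ_z ⇒ z = qB/Δσ_z − B = 322×1.8/96.6 − 1.8 = 4.2 m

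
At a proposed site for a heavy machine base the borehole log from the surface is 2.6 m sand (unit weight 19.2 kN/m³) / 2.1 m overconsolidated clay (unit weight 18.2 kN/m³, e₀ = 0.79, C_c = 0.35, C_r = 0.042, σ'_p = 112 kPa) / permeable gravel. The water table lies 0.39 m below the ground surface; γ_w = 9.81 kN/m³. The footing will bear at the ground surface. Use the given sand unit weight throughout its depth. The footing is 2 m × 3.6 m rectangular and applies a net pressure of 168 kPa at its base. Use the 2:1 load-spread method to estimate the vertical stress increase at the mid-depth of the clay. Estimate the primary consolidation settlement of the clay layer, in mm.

Mid-depth of clay below the ground surface: z = 2.6 + 2.1/2 = 3.65 m.
Total vertical stress at mid-clay: σ_v = 19.2×2.6 + 18.2×1.05 = 69.03 kPa.
Pore pressure: u = 9.81×(3.65 − 0.39) = 31.981 kPa.
Initial effective stress: σ'_0 = σ_v − u = 69.03 − 31.981 = 37.049 kPa.
Stress increase at mid-clay by the 2:1 spreading method:
Δσ = qBL/((B+z)(L+z)) = 168×2×3.6/((2+3.65)(3.6+3.65)) = 29.529 kPa
Final effective stress: σ'_f = 37.049 + 29.529 = 66.578 kPa.
σ'_f = 66.578 ≤ σ'_p = 112 kPa, so the clay remains overconsolidated and only the recompression index applies:
S_c = C_r·H/(1+e₀)·log₁₀(σ'_f/σ'_0) = 0.042×2.1/1.79×log₁₀(66.578/37.049)
    = 0.049274 × 0.25455 = 0.01254 m

S_c ≈ 12.5 mm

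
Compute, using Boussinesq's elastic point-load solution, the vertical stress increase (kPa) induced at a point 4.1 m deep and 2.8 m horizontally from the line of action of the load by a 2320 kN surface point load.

Δσ_z ≈ 25.3 kPa

Boussinesq vertical stress below a point load on an elastic half-space:
Δσ_z = 3P/(2πz²) · [1 + (r/z)²]^(−5/2)
r/z = 2.8/4.1 = 0.68293; [1+(r/z)²]^(−5/2) = 0.38404.
Δσ_z = 3×2320/(2π×4.1²) × 0.38404 = 65.896 × 0.38404 = 25.31 kPa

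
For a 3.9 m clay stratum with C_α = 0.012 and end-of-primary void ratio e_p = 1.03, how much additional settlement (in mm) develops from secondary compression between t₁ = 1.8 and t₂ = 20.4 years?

S_s ≈ 24.3 mm

Secondary compression: S_s = C_α·H/(1+e_p)·log₁₀(t₂/t₁)
S_s = 0.012×3.9/(1+1.03)×log₁₀(20.4/1.8)
    = 0.02305 × 1.054 = 0.02431 m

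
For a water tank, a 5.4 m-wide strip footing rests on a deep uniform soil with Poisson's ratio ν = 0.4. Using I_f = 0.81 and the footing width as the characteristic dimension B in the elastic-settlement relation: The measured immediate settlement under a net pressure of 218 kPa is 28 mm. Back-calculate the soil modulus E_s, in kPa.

S_e = q·B·(1−ν²)/E_s · I_f  ⇒  E_s = q·B·(1−ν²)·I_f / S_e.
E_s = 218 × 5.4 × 0.84 × 0.81 / 0.028 = 28610 kPa

E_s ≈ 28600 kPa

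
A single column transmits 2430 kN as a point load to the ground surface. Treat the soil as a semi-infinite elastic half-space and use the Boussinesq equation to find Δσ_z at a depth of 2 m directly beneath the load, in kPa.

Boussinesq vertical stress below a point load on an elastic half-space:
Δσ_z = 3P/(2πz²) · [1 + (r/z)²]^(−5/2)
r/z = 0/2 = 0; [1+(r/z)²]^(−5/2) = 1.
Δσ_z = 3×2430/(2π×2²) × 1 = 290.06 × 1 = 290.1 kPa

Δσ_z ≈ 290 kPa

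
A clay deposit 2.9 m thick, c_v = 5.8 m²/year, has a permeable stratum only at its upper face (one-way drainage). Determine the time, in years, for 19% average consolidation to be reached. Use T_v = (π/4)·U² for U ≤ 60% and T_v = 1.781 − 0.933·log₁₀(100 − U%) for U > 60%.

Drainage path length: H_d = H = 2.9 m (single drainage).
U ≤ 60%: T_v = (π/4)·U² = (π/4)×0.19² = 0.028353.
t = T_v·H_d²/c_v = 0.028353×2.9²/5.8 = 0.04111 years.

t ≈ 0.0411 years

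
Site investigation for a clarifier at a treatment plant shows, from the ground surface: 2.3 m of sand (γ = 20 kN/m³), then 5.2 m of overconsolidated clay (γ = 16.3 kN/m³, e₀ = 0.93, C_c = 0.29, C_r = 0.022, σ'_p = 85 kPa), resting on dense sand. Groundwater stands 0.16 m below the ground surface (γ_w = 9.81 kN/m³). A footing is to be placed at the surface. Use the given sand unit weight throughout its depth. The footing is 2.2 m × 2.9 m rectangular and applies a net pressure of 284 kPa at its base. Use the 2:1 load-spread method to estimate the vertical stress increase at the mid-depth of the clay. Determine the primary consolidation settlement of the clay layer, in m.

Mid-depth of clay below the ground surface: z = 2.3 + 5.2/2 = 4.9 m.
Total vertical stress at mid-clay: σ_v = 20×2.3 + 16.3×2.6 = 88.38 kPa.
Pore pressure: u = 9.81×(4.9 − 0.16) = 46.499 kPa.
Initial effective stress: σ'_0 = σ_v − u = 88.38 − 46.499 = 41.881 kPa.
Stress increase at mid-clay by the 2:1 spreading method:
Δσ = qBL/((B+z)(L+z)) = 284×2.2×2.9/((2.2+4.9)(2.9+4.9)) = 32.718 kPa
Final effective stress: σ'_f = 41.881 + 32.718 = 74.599 kPa.
σ'_f = 74.599 ≤ σ'_p = 85 kPa, so the clay remains overconsolidated and only the recompression index applies:
S_c = C_r·H/(1+e₀)·log₁₀(σ'_f/σ'_0) = 0.022×5.2/1.93×log₁₀(74.599/41.881)
    = 0.059275 × 0.25072 = 0.01486 m

S_c ≈ 0.0149 m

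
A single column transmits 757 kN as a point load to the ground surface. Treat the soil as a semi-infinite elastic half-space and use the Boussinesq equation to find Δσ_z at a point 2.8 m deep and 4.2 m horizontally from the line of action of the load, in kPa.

Boussinesq vertical stress below a point load on an elastic half-space:
Δσ_z = 3P/(2πz²) · [1 + (r/z)²]^(−5/2)
r/z = 4.2/2.8 = 1.5; [1+(r/z)²]^(−5/2) = 0.052516.
Δσ_z = 3×757/(2π×2.8²) × 0.052516 = 46.102 × 0.052516 = 2.421 kPa

Δσ_z ≈ 2.42 kPa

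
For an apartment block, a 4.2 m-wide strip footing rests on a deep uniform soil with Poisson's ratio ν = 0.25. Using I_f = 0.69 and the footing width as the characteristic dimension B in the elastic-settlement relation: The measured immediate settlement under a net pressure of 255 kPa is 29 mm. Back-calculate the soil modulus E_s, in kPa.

S_e = q·B·(1−ν²)/E_s · I_f  ⇒  E_s = q·B·(1−ν²)·I_f / S_e.
E_s = 255 × 4.2 × 0.9375 × 0.69 / 0.029 = 23890 kPa

E_s ≈ 23900 kPa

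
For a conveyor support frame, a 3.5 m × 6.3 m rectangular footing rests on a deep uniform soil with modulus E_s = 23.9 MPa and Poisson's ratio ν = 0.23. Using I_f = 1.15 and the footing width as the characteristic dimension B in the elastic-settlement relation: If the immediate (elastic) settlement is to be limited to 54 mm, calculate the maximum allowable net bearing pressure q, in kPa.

q ≈ 339 kPa

E_s = 23.9 MPa = 23900 kPa.
S_e = q·B·(1−ν²)/E_s · I_f  ⇒  q = S_e·E_s / (B·(1−ν²)·I_f).
q = 0.054 × 23900 / (3.5 × 0.9471 × 1.15) = 338.6 kPa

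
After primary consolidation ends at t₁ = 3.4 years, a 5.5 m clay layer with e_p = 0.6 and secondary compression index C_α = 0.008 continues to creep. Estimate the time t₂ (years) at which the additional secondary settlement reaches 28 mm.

t₂ ≈ 35.5 years

S_s = C_α·H/(1+e_p)·log₁₀(t₂/t₁) ⇒ log₁₀(t₂/t₁) = S_s·(1+e_p)/(C_α·H).
log₁₀(t₂/t₁) = 0.028 × (1+0.6) / (0.008×5.5) = 1.018
t₂ = t₁ × 10^1.018 = 3.4 × 10.43 = 35.45 years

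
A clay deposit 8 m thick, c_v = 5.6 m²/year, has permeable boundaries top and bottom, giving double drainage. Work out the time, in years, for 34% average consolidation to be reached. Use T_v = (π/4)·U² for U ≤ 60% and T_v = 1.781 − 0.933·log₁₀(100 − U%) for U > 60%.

Drainage path length: H_d = H/2 = 4 m (double drainage).
U ≤ 60%: T_v = (π/4)·U² = (π/4)×0.34² = 0.090792.
t = T_v·H_d²/c_v = 0.090792×4²/5.6 = 0.2594 years.

t ≈ 0.259 years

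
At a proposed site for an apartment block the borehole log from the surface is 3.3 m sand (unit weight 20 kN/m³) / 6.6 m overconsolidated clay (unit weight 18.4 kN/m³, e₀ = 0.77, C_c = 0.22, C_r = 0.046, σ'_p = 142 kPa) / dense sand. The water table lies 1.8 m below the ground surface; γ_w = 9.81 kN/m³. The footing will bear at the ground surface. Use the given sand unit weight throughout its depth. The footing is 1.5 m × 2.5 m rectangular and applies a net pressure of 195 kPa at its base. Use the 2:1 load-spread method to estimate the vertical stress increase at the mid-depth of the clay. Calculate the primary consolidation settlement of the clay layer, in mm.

S_c ≈ 8.75 mm

Mid-depth of clay below the ground surface: z = 3.3 + 6.6/2 = 6.6 m.
Total vertical stress at mid-clay: σ_v = 20×3.3 + 18.4×3.3 = 126.72 kPa.
Pore pressure: u = 9.81×(6.6 − 1.8) = 47.088 kPa.
Initial effective stress: σ'_0 = σ_v − u = 126.72 − 47.088 = 79.632 kPa.
Stress increase at mid-clay by the 2:1 spreading method:
Δσ = qBL/((B+z)(L+z)) = 195×1.5×2.5/((1.5+6.6)(2.5+6.6)) = 9.9206 kPa
Final effective stress: σ'_f = 79.632 + 9.9206 = 89.553 kPa.
σ'_f = 89.553 ≤ σ'_p = 142 kPa, so the clay remains overconsolidated and only the recompression index applies:
S_c = C_r·H/(1+e₀)·log₁₀(σ'_f/σ'_0) = 0.046×6.6/1.77×log₁₀(89.553/79.632)
    = 0.17152 × 0.050993 = 0.008747 m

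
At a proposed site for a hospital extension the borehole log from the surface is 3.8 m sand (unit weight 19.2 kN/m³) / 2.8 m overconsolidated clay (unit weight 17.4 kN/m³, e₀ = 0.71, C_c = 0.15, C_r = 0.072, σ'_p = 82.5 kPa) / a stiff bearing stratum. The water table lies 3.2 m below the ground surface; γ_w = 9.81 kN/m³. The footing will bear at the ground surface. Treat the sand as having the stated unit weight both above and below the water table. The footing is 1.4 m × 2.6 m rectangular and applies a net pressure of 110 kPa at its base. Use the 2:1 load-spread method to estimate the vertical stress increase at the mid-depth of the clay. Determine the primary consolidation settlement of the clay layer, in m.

S_c ≈ 0.00685 m

Mid-depth of clay below the ground surface: z = 3.8 + 2.8/2 = 5.2 m.
Total vertical stress at mid-clay: σ_v = 19.2×3.8 + 17.4×1.4 = 97.32 kPa.
Pore pressure: u = 9.81×(5.2 − 3.2) = 19.62 kPa.
Initial effective stress: σ'_0 = σ_v − u = 97.32 − 19.62 = 77.7 kPa.
Stress increase at mid-clay by the 2:1 spreading method:
Δσ = qBL/((B+z)(L+z)) = 110×1.4×2.6/((1.4+5.2)(2.6+5.2)) = 7.7778 kPa
Final effective stress: σ'_f = 77.7 + 7.7778 = 85.478 kPa.
σ'_f = 85.478 > σ'_p = 82.5 kPa, so the stress path crosses the preconsolidation pressure — recompression up to σ'_p, then virgin compression beyond:
S_c = H/(1+e₀)·[C_r·log₁₀(σ'_p/σ'_0) + C_c·log₁₀(σ'_f/σ'_p)]
    = 2.8/1.71 × [0.072×log₁₀(82.5/77.7) + 0.15×log₁₀(85.478/82.5)]
    = 1.6374 × [0.0018744 + 0.0023101] = 0.006852 m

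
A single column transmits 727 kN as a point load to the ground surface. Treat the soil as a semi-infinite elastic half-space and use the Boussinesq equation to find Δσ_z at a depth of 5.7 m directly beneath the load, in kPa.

Boussinesq vertical stress below a point load on an elastic half-space:
Δσ_z = 3P/(2πz²) · [1 + (r/z)²]^(−5/2)
r/z = 0/5.7 = 0; [1+(r/z)²]^(−5/2) = 1.
Δσ_z = 3×727/(2π×5.7²) × 1 = 10.684 × 1 = 10.68 kPa

Δσ_z ≈ 10.7 kPa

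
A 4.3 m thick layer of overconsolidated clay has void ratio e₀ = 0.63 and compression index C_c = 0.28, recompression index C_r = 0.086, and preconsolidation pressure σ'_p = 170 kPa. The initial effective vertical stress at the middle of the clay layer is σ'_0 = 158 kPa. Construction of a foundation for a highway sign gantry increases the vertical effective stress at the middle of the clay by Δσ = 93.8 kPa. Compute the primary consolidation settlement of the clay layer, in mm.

S_c ≈ 133 mm

Final effective stress: σ'_f = 158 + 93.8 = 251.8 kPa.
σ'_f = 251.8 > σ'_p = 170 kPa, so the stress path crosses the preconsolidation pressure — recompression up to σ'_p, then virgin compression beyond:
S_c = H/(1+e₀)·[C_r·log₁₀(σ'_p/σ'_0) + C_c·log₁₀(σ'_f/σ'_p)]
    = 4.3/1.63 × [0.086×log₁₀(170/158) + 0.28×log₁₀(251.8/170)]
    = 2.638 × [0.0027341 + 0.04777] = 0.1332 m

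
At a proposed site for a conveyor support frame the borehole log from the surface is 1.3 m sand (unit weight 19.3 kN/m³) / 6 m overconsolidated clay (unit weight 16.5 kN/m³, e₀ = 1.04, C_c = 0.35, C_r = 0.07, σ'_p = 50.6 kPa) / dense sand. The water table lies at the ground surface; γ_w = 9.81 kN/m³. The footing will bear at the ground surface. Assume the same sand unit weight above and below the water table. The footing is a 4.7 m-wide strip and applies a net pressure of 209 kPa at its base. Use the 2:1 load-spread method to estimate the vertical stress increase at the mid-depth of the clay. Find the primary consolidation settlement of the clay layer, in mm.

S_c ≈ 500 mm

Mid-depth of clay below the ground surface: z = 1.3 + 6/2 = 4.3 m.
Total vertical stress at mid-clay: σ_v = 19.3×1.3 + 16.5×3 = 74.59 kPa.
Pore pressure: u = 9.81×(4.3 − 0) = 42.183 kPa.
Initial effective stress: σ'_0 = σ_v − u = 74.59 − 42.183 = 32.407 kPa.
Stress increase at mid-clay by the 2:1 spreading method:
Δσ = qB/(B+z) = 209×4.7/(4.7+4.3) = 109.14 kPa
Final effective stress: σ'_f = 32.407 + 109.14 = 141.55 kPa.
σ'_f = 141.55 > σ'_p = 50.6 kPa, so the stress path crosses the preconsolidation pressure — recompression up to σ'_p, then virgin compression beyond:
S_c = H/(1+e₀)·[C_r·log₁₀(σ'_p/σ'_0) + C_c·log₁₀(σ'_f/σ'_p)]
    = 6/2.04 × [0.07×log₁₀(50.6/32.407) + 0.35×log₁₀(141.55/50.6)]
    = 2.9412 × [0.013546 + 0.15637] = 0.4998 m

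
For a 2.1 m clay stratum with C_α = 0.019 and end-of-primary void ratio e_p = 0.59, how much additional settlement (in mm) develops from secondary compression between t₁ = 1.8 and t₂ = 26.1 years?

Secondary compression: S_s = C_α·H/(1+e_p)·log₁₀(t₂/t₁)
S_s = 0.019×2.1/(1+0.59)×log₁₀(26.1/1.8)
    = 0.02509 × 1.161 = 0.02914 m

S_s ≈ 29.1 mm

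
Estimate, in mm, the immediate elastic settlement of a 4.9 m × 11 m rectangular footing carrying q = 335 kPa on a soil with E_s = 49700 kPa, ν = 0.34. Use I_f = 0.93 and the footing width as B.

S_e ≈ 27.2 mm

Immediate (elastic) settlement: S_e = q·B·(1−ν²)/E_s · I_f.
S_e = 335 × 4.9 × (1 − 0.34²) / 49700 × 0.93
    = 335 × 4.9 × 0.8844 / 49700 × 0.93
    = 0.02717 m = 27.17 mm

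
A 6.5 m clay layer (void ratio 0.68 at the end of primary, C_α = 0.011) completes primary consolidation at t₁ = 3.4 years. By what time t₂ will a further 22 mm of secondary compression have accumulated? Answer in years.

S_s = C_α·H/(1+e_p)·log₁₀(t₂/t₁) ⇒ log₁₀(t₂/t₁) = S_s·(1+e_p)/(C_α·H).
log₁₀(t₂/t₁) = 0.022 × (1+0.68) / (0.011×6.5) = 0.5169
t₂ = t₁ × 10^0.5169 = 3.4 × 3.288 = 11.18 years

t₂ ≈ 11.2 years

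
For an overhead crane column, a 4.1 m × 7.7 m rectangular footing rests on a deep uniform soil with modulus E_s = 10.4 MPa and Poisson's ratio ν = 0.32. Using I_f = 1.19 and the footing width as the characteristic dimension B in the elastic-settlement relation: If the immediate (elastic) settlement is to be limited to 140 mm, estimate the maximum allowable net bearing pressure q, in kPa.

E_s = 10.4 MPa = 10400 kPa.
S_e = q·B·(1−ν²)/E_s · I_f  ⇒  q = S_e·E_s / (B·(1−ν²)·I_f).
q = 0.14 × 10400 / (4.1 × 0.8976 × 1.19) = 332.5 kPa

q ≈ 332 kPa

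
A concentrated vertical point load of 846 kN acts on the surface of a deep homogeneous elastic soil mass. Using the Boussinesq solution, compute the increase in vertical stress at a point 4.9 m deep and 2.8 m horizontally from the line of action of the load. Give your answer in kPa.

Δσ_z ≈ 8.3 kPa

Boussinesq vertical stress below a point load on an elastic half-space:
Δσ_z = 3P/(2πz²) · [1 + (r/z)²]^(−5/2)
r/z = 2.8/4.9 = 0.57143; [1+(r/z)²]^(−5/2) = 0.49341.
Δσ_z = 3×846/(2π×4.9²) × 0.49341 = 16.824 × 0.49341 = 8.301 kPa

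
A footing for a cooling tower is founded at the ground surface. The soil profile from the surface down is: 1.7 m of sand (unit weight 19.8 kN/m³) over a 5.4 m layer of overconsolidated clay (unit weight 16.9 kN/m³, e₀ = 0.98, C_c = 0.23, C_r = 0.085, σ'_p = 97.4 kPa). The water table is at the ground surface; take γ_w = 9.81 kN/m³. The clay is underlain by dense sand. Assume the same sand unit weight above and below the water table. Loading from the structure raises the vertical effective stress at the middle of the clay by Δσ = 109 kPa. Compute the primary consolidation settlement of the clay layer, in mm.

S_c ≈ 208 mm

Mid-depth of clay below the ground surface: z = 1.7 + 5.4/2 = 4.4 m.
Total vertical stress at mid-clay: σ_v = 19.8×1.7 + 16.9×2.7 = 79.29 kPa.
Pore pressure: u = 9.81×(4.4 − 0) = 43.164 kPa.
Initial effective stress: σ'_0 = σ_v − u = 79.29 − 43.164 = 36.126 kPa.
Final effective stress: σ'_f = 36.126 + 109 = 145.13 kPa.
σ'_f = 145.13 > σ'_p = 97.4 kPa, so the stress path crosses the preconsolidation pressure — recompression up to σ'_p, then virgin compression beyond:
S_c = H/(1+e₀)·[C_r·log₁₀(σ'_p/σ'_0) + C_c·log₁₀(σ'_f/σ'_p)]
    = 5.4/1.98 × [0.085×log₁₀(97.4/36.126) + 0.23×log₁₀(145.13/97.4)]
    = 2.7273 × [0.036613 + 0.039836] = 0.2085 m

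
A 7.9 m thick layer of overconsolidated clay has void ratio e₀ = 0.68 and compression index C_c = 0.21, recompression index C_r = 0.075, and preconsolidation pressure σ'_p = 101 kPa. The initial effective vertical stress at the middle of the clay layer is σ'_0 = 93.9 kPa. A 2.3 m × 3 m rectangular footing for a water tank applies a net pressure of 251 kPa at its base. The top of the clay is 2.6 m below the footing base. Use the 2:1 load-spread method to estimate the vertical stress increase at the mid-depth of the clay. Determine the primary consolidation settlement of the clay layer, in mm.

S_c ≈ 64.6 mm

Mid-depth of clay below the footing base: z = 2.6 + 7.9/2 = 6.55 m.
Stress increase at mid-clay by the 2:1 spreading method:
Δσ = qBL/((B+z)(L+z)) = 251×2.3×3/((2.3+6.55)(3+6.55)) = 20.492 kPa
Final effective stress: σ'_f = 93.9 + 20.492 = 114.39 kPa.
σ'_f = 114.39 > σ'_p = 101 kPa, so the stress path crosses the preconsolidation pressure — recompression up to σ'_p, then virgin compression beyond:
S_c = H/(1+e₀)·[C_r·log₁₀(σ'_p/σ'_0) + C_c·log₁₀(σ'_f/σ'_p)]
    = 7.9/1.68 × [0.075×log₁₀(101/93.9) + 0.21×log₁₀(114.39/101)]
    = 4.7024 × [0.0023742 + 0.011354] = 0.06456 m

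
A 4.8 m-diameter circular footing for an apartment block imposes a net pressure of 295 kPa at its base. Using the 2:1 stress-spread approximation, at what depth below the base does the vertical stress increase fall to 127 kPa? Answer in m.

2:1 spreading — at depth z the loaded area has grown by z in each plan dimension:
qD²/(D+z)² = Δσ_z ⇒ z = D(√(q/Δσ_z) − 1) = 4.8×(√(295/127) − 1) = 2.516 m

z ≈ 2.52 m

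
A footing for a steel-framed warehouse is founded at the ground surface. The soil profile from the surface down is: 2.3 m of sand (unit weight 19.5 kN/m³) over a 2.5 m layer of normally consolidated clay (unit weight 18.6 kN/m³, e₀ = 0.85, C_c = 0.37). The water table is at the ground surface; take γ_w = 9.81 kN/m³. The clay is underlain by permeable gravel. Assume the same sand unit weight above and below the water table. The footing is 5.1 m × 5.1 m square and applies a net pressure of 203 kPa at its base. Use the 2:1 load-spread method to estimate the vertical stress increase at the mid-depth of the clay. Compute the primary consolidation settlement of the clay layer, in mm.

S_c ≈ 247 mm

Mid-depth of clay below the ground surface: z = 2.3 + 2.5/2 = 3.55 m.
Total vertical stress at mid-clay: σ_v = 19.5×2.3 + 18.6×1.25 = 68.1 kPa.
Pore pressure: u = 9.81×(3.55 − 0) = 34.825 kPa.
Initial effective stress: σ'_0 = σ_v − u = 68.1 − 34.825 = 33.275 kPa.
Stress increase at mid-clay by the 2:1 spreading method:
Δσ = qBL/((B+z)(L+z)) = 203×5.1×5.1/((5.1+3.55)(5.1+3.55)) = 70.567 kPa
Final effective stress: σ'_f = σ'_0 + Δσ = 33.275 + 70.567 = 103.84 kPa.
Normally consolidated clay, so the full stress increment lies on the virgin compression line:
S_c = C_c·H/(1+e₀)·log₁₀(σ'_f/σ'_0) = 0.37×2.5/(1+0.85)×log₁₀(103.84/33.275)
    = 0.5 × 0.49425 = 0.2471 m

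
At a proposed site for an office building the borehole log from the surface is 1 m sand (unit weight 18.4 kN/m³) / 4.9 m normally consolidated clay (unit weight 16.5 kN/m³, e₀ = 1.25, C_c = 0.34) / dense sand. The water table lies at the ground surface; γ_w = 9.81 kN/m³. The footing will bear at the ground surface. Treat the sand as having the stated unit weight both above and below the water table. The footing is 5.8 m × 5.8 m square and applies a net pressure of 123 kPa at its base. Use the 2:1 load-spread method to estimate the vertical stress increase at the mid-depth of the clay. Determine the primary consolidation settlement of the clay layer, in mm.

Mid-depth of clay below the ground surface: z = 1 + 4.9/2 = 3.45 m.
Total vertical stress at mid-clay: σ_v = 18.4×1 + 16.5×2.45 = 58.825 kPa.
Pore pressure: u = 9.81×(3.45 − 0) = 33.845 kPa.
Initial effective stress: σ'_0 = σ_v − u = 58.825 − 33.845 = 24.98 kPa.
Stress increase at mid-clay by the 2:1 spreading method:
Δσ = qBL/((B+z)(L+z)) = 123×5.8×5.8/((5.8+3.45)(5.8+3.45)) = 48.359 kPa
Final effective stress: σ'_f = σ'_0 + Δσ = 24.98 + 48.359 = 73.339 kPa.
Normally consolidated clay, so the full stress increment lies on the virgin compression line:
S_c = C_c·H/(1+e₀)·log₁₀(σ'_f/σ'_0) = 0.34×4.9/(1+1.25)×log₁₀(73.339/24.98)
    = 0.74044 × 0.46774 = 0.3463 m

S_c ≈ 346 mm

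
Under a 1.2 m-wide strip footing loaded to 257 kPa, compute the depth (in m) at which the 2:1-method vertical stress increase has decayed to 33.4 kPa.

z ≈ 8.03 m

2:1 spreading — at depth z the loaded area has grown by z in each plan dimension:
qB/(B+z) = Δσ_z ⇒ z = qB/Δσ_z − B = 257×1.2/33.4 − 1.2 = 8.034 m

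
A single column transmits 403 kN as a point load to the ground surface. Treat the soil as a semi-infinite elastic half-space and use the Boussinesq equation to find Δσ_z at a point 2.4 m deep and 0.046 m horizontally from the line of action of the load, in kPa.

Δσ_z ≈ 33.4 kPa

Boussinesq vertical stress below a point load on an elastic half-space:
Δσ_z = 3P/(2πz²) · [1 + (r/z)²]^(−5/2)
r/z = 0.046/2.4 = 0.019167; [1+(r/z)²]^(−5/2) = 0.99908.
Δσ_z = 3×403/(2π×2.4²) × 0.99908 = 33.406 × 0.99908 = 33.38 kPa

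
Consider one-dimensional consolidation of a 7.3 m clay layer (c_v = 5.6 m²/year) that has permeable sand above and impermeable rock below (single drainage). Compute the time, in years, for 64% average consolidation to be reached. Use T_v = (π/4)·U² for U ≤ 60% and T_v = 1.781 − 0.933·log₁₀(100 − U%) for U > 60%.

t ≈ 3.13 years

Drainage path length: H_d = H = 7.3 m (single drainage).
U > 60%: T_v = 1.781 − 0.933·log₁₀(100 − 64) = 0.32897.
t = T_v·H_d²/c_v = 0.32897×7.3²/5.6 = 3.131 years.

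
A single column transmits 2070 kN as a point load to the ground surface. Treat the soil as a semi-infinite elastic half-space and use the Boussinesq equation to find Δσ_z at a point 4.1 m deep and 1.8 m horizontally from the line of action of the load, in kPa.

Δσ_z ≈ 37.8 kPa

Boussinesq vertical stress below a point load on an elastic half-space:
Δσ_z = 3P/(2πz²) · [1 + (r/z)²]^(−5/2)
r/z = 1.8/4.1 = 0.43902; [1+(r/z)²]^(−5/2) = 0.64363.
Δσ_z = 3×2070/(2π×4.1²) × 0.64363 = 58.795 × 0.64363 = 37.84 kPa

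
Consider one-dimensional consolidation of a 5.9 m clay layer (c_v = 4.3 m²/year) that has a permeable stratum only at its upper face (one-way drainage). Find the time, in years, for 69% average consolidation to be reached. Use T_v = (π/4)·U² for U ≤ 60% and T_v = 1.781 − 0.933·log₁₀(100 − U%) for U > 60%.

t ≈ 3.15 years

Drainage path length: H_d = H = 5.9 m (single drainage).
U > 60%: T_v = 1.781 − 0.933·log₁₀(100 − 69) = 0.38956.
t = T_v·H_d²/c_v = 0.38956×5.9²/4.3 = 3.154 years.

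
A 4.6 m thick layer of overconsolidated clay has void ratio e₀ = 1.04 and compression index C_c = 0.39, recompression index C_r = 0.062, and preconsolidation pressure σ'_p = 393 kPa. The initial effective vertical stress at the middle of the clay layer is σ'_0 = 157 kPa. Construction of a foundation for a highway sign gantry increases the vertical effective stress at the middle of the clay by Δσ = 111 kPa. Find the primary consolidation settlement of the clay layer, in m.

S_c ≈ 0.0325 m

Final effective stress: σ'_f = 157 + 111 = 268 kPa.
σ'_f = 268 ≤ σ'_p = 393 kPa, so the clay remains overconsolidated and only the recompression index applies:
S_c = C_r·H/(1+e₀)·log₁₀(σ'_f/σ'_0) = 0.062×4.6/2.04×log₁₀(268/157)
    = 0.1398 × 0.23224 = 0.03247 m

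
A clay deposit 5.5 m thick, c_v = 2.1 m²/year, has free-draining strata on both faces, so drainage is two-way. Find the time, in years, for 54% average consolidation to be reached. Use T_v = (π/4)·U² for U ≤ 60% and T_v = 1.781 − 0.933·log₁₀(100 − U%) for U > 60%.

Drainage path length: H_d = H/2 = 2.75 m (double drainage).
U ≤ 60%: T_v = (π/4)·U² = (π/4)×0.54² = 0.22902.
t = T_v·H_d²/c_v = 0.22902×2.75²/2.1 = 0.8247 years.

t ≈ 0.825 years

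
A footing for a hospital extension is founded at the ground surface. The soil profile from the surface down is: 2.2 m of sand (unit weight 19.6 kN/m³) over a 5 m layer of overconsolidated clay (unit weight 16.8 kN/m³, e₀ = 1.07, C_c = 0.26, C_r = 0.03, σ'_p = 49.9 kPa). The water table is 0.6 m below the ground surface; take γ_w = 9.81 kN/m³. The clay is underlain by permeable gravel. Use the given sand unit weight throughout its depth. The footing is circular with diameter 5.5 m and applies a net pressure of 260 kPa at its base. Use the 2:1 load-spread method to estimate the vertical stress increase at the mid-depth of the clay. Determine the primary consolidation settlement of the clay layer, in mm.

Mid-depth of clay below the ground surface: z = 2.2 + 5/2 = 4.7 m.
Total vertical stress at mid-clay: σ_v = 19.6×2.2 + 16.8×2.5 = 85.12 kPa.
Pore pressure: u = 9.81×(4.7 − 0.6) = 40.221 kPa.
Initial effective stress: σ'_0 = σ_v − u = 85.12 − 40.221 = 44.899 kPa.
Stress increase at mid-clay by the 2:1 spreading method:
Δσ ≈ qD²/(D+z)² = 260×5.5²/(5.5+4.7)² = 75.596 kPa
Final effective stress: σ'_f = 44.899 + 75.596 = 120.5 kPa.
σ'_f = 120.5 > σ'_p = 49.9 kPa, so the stress path crosses the preconsolidation pressure — recompression up to σ'_p, then virgin compression beyond:
S_c = H/(1+e₀)·[C_r·log₁₀(σ'_p/σ'_0) + C_c·log₁₀(σ'_f/σ'_p)]
    = 5/2.07 × [0.03×log₁₀(49.9/44.899) + 0.26×log₁₀(120.5/49.9)]
    = 2.4155 × [0.0013759 + 0.09955] = 0.2438 m

S_c ≈ 244 mm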